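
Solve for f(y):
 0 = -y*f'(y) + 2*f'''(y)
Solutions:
 f(y) = C1 + Integral(C2*airyai(2^(2/3)*y/2) + C3*airybi(2^(2/3)*y/2), y)


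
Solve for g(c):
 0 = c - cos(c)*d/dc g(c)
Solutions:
 g(c) = C1 + Integral(c/cos(c), c)


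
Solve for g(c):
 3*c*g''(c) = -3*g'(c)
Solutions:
 g(c) = C1 + C2*log(c)


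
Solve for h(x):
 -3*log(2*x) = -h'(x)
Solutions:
 h(x) = C1 + 3*x*log(x) - 3*x + x*log(8)


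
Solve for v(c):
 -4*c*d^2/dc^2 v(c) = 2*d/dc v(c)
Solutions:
 v(c) = C1 + C2*sqrt(c)


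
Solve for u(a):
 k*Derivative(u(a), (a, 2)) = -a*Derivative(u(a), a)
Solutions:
 u(a) = C1 + C2*sqrt(k)*erf(sqrt(2)*a*sqrt(1/k)/2)


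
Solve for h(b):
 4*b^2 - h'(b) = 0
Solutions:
 h(b) = C1 + 4*b^3/3


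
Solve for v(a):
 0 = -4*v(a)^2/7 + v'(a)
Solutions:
 v(a) = -7/(C1 + 4*a)


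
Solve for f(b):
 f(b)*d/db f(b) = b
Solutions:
 f(b) = -sqrt(C1 + b^2)
 f(b) = sqrt(C1 + b^2)


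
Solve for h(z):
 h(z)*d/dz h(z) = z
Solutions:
 h(z) = -sqrt(C1 + z^2)
 h(z) = sqrt(C1 + z^2)


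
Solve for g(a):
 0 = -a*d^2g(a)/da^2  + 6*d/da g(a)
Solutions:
 g(a) = C1 + C2*a^7


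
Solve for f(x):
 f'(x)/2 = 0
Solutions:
 f(x) = C1


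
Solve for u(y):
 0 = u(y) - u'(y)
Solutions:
 u(y) = C1*exp(y)


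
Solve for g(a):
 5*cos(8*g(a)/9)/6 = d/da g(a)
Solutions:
 -5*a/6 - 9*log(sin(8*g(a)/9) - 1)/16 + 9*log(sin(8*g(a)/9) + 1)/16 = C1


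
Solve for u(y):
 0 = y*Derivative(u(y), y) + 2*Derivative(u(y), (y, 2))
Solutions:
 u(y) = C1 + C2*erf(y/2)


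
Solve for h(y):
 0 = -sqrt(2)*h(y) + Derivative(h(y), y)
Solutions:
 h(y) = C1*exp(sqrt(2)*y)


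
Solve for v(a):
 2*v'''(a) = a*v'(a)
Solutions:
 v(a) = C1 + Integral(C2*airyai(2^(2/3)*a/2) + C3*airybi(2^(2/3)*a/2), a)


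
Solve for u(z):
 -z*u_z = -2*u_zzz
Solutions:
 u(z) = C1 + Integral(C2*airyai(2^(2/3)*z/2) + C3*airybi(2^(2/3)*z/2), z)


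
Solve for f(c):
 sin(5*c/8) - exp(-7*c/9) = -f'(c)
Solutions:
 f(c) = C1 + 8*cos(5*c/8)/5 - 9*exp(-7*c/9)/7


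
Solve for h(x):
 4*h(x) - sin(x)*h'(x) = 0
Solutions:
 h(x) = C1*(cos(x)^2 - 2*cos(x) + 1)/(cos(x)^2 + 2*cos(x) + 1)


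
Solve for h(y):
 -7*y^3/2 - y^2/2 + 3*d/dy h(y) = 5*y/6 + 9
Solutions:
 h(y) = C1 + 7*y^4/24 + y^3/18 + 5*y^2/36 + 3*y


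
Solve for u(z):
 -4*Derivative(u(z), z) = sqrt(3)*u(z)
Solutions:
 u(z) = C1*exp(-sqrt(3)*z/4)


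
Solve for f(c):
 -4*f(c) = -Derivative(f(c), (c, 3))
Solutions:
 f(c) = C3*exp(2^(2/3)*c) + (C1*sin(2^(2/3)*sqrt(3)*c/2) + C2*cos(2^(2/3)*sqrt(3)*c/2))*exp(-2^(2/3)*c/2)


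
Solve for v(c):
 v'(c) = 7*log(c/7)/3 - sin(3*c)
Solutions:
 v(c) = C1 + 7*c*log(c)/3 - 7*c*log(7)/3 - 7*c/3 + cos(3*c)/3


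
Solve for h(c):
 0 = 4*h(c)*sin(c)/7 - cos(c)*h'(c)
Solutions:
 h(c) = C1/cos(c)^(4/7)


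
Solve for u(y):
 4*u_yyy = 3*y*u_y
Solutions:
 u(y) = C1 + Integral(C2*airyai(6^(1/3)*y/2) + C3*airybi(6^(1/3)*y/2), y)


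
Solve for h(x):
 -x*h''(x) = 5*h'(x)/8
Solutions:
 h(x) = C1 + C2*x^(3/8)


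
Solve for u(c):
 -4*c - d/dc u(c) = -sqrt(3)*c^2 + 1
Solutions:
 u(c) = C1 + sqrt(3)*c^3/3 - 2*c^2 - c


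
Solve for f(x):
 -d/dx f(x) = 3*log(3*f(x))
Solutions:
 Integral(1/(log(_y) + log(3)), (_y, f(x)))/3 = C1 - x


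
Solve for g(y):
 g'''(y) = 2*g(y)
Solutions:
 g(y) = C3*exp(2^(1/3)*y) + (C1*sin(2^(1/3)*sqrt(3)*y/2) + C2*cos(2^(1/3)*sqrt(3)*y/2))*exp(-2^(1/3)*y/2)


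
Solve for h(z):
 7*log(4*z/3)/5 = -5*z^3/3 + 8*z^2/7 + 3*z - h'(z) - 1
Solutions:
 h(z) = C1 - 5*z^4/12 + 8*z^3/21 + 3*z^2/2 - 7*z*log(z)/5 - 14*z*log(2)/5 + 2*z/5 + 7*z*log(3)/5


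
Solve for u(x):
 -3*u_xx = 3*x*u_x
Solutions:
 u(x) = C1 + C2*erf(sqrt(2)*x/2)


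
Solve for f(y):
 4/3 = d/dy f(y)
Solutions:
 f(y) = C1 + 4*y/3


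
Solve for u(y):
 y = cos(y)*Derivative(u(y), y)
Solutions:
 u(y) = C1 + Integral(y/cos(y), y)


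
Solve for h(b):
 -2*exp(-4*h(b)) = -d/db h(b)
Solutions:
 h(b) = log(-I*(C1 + 8*b)^(1/4))
 h(b) = log(I*(C1 + 8*b)^(1/4))
 h(b) = log(-(C1 + 8*b)^(1/4))
 h(b) = log(C1 + 8*b)/4


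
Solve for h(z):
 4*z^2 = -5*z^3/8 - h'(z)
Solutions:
 h(z) = C1 - 5*z^4/32 - 4*z^3/3


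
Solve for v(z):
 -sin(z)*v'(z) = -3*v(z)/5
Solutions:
 v(z) = C1*(cos(z) - 1)^(3/10)/(cos(z) + 1)^(3/10)


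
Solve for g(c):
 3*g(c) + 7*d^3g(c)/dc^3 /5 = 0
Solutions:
 g(c) = C3*exp(-15^(1/3)*7^(2/3)*c/7) + (C1*sin(3^(5/6)*5^(1/3)*7^(2/3)*c/14) + C2*cos(3^(5/6)*5^(1/3)*7^(2/3)*c/14))*exp(15^(1/3)*7^(2/3)*c/14)


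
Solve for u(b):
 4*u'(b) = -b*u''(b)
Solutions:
 u(b) = C1 + C2/b^3


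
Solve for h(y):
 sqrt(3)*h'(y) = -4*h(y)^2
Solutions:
 h(y) = 3/(C1 + 4*sqrt(3)*y)


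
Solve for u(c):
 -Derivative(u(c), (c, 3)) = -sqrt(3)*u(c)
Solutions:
 u(c) = C3*exp(3^(1/6)*c) + (C1*sin(3^(2/3)*c/2) + C2*cos(3^(2/3)*c/2))*exp(-3^(1/6)*c/2)


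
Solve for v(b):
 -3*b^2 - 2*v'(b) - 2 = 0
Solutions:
 v(b) = C1 - b^3/2 - b


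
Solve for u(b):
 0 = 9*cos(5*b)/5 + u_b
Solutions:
 u(b) = C1 - 9*sin(5*b)/25


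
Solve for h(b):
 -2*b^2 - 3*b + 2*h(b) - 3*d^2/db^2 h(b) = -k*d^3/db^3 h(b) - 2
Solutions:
 h(b) = C1*exp(b*(-(sqrt(((1 - 1/k^2)^2 - 1/k^4)/k^2) + 1/k - 1/k^3)^(1/3) + 1/k - 1/(k^2*(sqrt(((1 - 1/k^2)^2 - 1/k^4)/k^2) + 1/k - 1/k^3)^(1/3)))) + C2*exp(b*((sqrt(((1 - 1/k^2)^2 - 1/k^4)/k^2) + 1/k - 1/k^3)^(1/3)/2 - sqrt(3)*I*(sqrt(((1 - 1/k^2)^2 - 1/k^4)/k^2) + 1/k - 1/k^3)^(1/3)/2 + 1/k - 2/(k^2*(-1 + sqrt(3)*I)*(sqrt(((1 - 1/k^2)^2 - 1/k^4)/k^2) + 1/k - 1/k^3)^(1/3)))) + C3*exp(b*((sqrt(((1 - 1/k^2)^2 - 1/k^4)/k^2) + 1/k - 1/k^3)^(1/3)/2 + sqrt(3)*I*(sqrt(((1 - 1/k^2)^2 - 1/k^4)/k^2) + 1/k - 1/k^3)^(1/3)/2 + 1/k + 2/(k^2*(1 + sqrt(3)*I)*(sqrt(((1 - 1/k^2)^2 - 1/k^4)/k^2) + 1/k - 1/k^3)^(1/3)))) + b^2 + 3*b/2 + 2


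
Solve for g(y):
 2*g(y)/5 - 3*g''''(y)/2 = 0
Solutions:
 g(y) = C1*exp(-15^(3/4)*sqrt(2)*y/15) + C2*exp(15^(3/4)*sqrt(2)*y/15) + C3*sin(15^(3/4)*sqrt(2)*y/15) + C4*cos(15^(3/4)*sqrt(2)*y/15)


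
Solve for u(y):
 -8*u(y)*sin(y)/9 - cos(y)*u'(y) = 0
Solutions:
 u(y) = C1*cos(y)^(8/9)


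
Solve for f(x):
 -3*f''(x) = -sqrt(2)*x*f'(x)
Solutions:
 f(x) = C1 + C2*erfi(2^(3/4)*sqrt(3)*x/6)


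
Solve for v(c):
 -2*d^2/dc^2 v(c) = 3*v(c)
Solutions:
 v(c) = C1*sin(sqrt(6)*c/2) + C2*cos(sqrt(6)*c/2)


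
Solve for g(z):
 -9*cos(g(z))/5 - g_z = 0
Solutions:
 9*z/5 - log(sin(g(z)) - 1)/2 + log(sin(g(z)) + 1)/2 = C1


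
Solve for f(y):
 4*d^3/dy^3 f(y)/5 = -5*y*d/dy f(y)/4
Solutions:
 f(y) = C1 + Integral(C2*airyai(-10^(2/3)*y/4) + C3*airybi(-10^(2/3)*y/4), y)


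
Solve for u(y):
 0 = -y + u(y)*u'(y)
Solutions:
 u(y) = -sqrt(C1 + y^2)
 u(y) = sqrt(C1 + y^2)


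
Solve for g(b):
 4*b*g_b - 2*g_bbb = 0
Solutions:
 g(b) = C1 + Integral(C2*airyai(2^(1/3)*b) + C3*airybi(2^(1/3)*b), b)


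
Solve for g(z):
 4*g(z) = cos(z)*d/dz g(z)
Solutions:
 g(z) = C1*(sin(z)^2 + 2*sin(z) + 1)/(sin(z)^2 - 2*sin(z) + 1)


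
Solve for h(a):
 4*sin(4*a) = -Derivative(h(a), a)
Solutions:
 h(a) = C1 + cos(4*a)


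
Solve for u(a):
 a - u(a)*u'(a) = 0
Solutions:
 u(a) = -sqrt(C1 + a^2)
 u(a) = sqrt(C1 + a^2)


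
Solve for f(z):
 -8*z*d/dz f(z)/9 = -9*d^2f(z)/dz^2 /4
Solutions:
 f(z) = C1 + C2*erfi(4*z/9)


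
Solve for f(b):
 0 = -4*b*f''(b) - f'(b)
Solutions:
 f(b) = C1 + C2*b^(3/4)


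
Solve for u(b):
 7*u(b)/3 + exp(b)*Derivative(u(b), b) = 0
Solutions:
 u(b) = C1*exp(7*exp(-b)/3)


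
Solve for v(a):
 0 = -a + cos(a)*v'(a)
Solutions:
 v(a) = C1 + Integral(a/cos(a), a)


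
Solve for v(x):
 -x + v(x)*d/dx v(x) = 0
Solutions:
 v(x) = -sqrt(C1 + x^2)
 v(x) = sqrt(C1 + x^2)


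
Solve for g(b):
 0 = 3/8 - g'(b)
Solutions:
 g(b) = C1 + 3*b/8


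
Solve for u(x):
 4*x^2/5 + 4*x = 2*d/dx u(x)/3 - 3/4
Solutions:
 u(x) = C1 + 2*x^3/5 + 3*x^2 + 9*x/8


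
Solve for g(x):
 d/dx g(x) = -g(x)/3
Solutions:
 g(x) = C1*exp(-x/3)


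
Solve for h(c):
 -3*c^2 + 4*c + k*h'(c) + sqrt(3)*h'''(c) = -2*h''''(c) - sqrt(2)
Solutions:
 h(c) = C1 + C2*exp(-c*(3^(1/3)*(18*k + sqrt((18*k + sqrt(3))^2 - 3) + sqrt(3))^(1/3) + sqrt(3) + 3^(2/3)/(18*k + sqrt((18*k + sqrt(3))^2 - 3) + sqrt(3))^(1/3))/6) + C3*exp(c*(3^(1/3)*(18*k + sqrt((18*k + sqrt(3))^2 - 3) + sqrt(3))^(1/3)/12 - 3^(5/6)*I*(18*k + sqrt((18*k + sqrt(3))^2 - 3) + sqrt(3))^(1/3)/12 - sqrt(3)/6 - 1/((-3^(1/3) + 3^(5/6)*I)*(18*k + sqrt((18*k + sqrt(3))^2 - 3) + sqrt(3))^(1/3)))) + C4*exp(c*(3^(1/3)*(18*k + sqrt((18*k + sqrt(3))^2 - 3) + sqrt(3))^(1/3)/12 + 3^(5/6)*I*(18*k + sqrt((18*k + sqrt(3))^2 - 3) + sqrt(3))^(1/3)/12 - sqrt(3)/6 + 1/((3^(1/3) + 3^(5/6)*I)*(18*k + sqrt((18*k + sqrt(3))^2 - 3) + sqrt(3))^(1/3)))) + c^3/k - 2*c^2/k - sqrt(2)*c/k - 6*sqrt(3)*c/k^2


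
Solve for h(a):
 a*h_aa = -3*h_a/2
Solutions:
 h(a) = C1 + C2/sqrt(a)


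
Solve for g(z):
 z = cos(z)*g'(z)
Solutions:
 g(z) = C1 + Integral(z/cos(z), z)


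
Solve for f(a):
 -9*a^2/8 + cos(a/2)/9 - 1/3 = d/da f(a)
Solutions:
 f(a) = C1 - 3*a^3/8 - a/3 + 2*sin(a/2)/9


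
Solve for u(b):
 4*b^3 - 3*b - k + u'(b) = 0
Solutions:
 u(b) = C1 - b^4 + 3*b^2/2 + b*k


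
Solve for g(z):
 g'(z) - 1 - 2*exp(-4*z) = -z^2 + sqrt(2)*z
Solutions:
 g(z) = C1 - z^3/3 + sqrt(2)*z^2/2 + z - exp(-4*z)/2


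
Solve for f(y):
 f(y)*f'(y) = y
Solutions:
 f(y) = -sqrt(C1 + y^2)
 f(y) = sqrt(C1 + y^2)


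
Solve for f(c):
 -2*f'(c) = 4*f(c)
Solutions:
 f(c) = C1*exp(-2*c)


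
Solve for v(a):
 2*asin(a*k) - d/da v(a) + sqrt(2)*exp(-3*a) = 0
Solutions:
 v(a) = C1 - Piecewise((-2*a*asin(a*k) + sqrt(2)*exp(-3*a)/3 - 2*sqrt(-a^2*k^2 + 1)/k, Ne(k, 0)), (sqrt(2)*exp(-3*a)/3, True))


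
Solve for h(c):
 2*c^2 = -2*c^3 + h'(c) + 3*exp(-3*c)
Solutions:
 h(c) = C1 + c^4/2 + 2*c^3/3 + exp(-3*c)


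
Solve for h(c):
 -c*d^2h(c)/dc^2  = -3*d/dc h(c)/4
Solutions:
 h(c) = C1 + C2*c^(7/4)


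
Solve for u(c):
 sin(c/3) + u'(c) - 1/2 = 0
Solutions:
 u(c) = C1 + c/2 + 3*cos(c/3)


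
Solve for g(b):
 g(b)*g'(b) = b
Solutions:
 g(b) = -sqrt(C1 + b^2)
 g(b) = sqrt(C1 + b^2)


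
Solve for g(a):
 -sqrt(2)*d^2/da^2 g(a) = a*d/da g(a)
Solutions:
 g(a) = C1 + C2*erf(2^(1/4)*a/2)


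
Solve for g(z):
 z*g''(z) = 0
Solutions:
 g(z) = C1 + C2*z


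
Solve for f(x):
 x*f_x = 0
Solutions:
 f(x) = C1


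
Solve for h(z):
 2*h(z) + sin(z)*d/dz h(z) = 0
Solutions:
 h(z) = C1*(cos(z) + 1)/(cos(z) - 1)


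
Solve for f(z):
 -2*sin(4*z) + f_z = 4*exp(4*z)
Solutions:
 f(z) = C1 + exp(4*z) - cos(4*z)/2


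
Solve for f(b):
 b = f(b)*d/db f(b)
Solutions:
 f(b) = -sqrt(C1 + b^2)
 f(b) = sqrt(C1 + b^2)


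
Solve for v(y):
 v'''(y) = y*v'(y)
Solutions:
 v(y) = C1 + Integral(C2*airyai(y) + C3*airybi(y), y)


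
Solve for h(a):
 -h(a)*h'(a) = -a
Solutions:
 h(a) = -sqrt(C1 + a^2)
 h(a) = sqrt(C1 + a^2)


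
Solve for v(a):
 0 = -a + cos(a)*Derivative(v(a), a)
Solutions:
 v(a) = C1 + Integral(a/cos(a), a)


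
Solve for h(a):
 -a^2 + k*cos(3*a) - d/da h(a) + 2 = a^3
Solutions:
 h(a) = C1 - a^4/4 - a^3/3 + 2*a + k*sin(3*a)/3


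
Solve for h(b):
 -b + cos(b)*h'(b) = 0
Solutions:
 h(b) = C1 + Integral(b/cos(b), b)


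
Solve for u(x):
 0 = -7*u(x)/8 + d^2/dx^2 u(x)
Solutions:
 u(x) = C1*exp(-sqrt(14)*x/4) + C2*exp(sqrt(14)*x/4)


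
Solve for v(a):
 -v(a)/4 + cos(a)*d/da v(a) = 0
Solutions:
 v(a) = C1*(sin(a) + 1)^(1/8)/(sin(a) - 1)^(1/8)


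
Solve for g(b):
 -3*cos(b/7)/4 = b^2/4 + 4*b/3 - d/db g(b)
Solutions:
 g(b) = C1 + b^3/12 + 2*b^2/3 + 21*sin(b/7)/4


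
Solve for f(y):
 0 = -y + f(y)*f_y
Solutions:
 f(y) = -sqrt(C1 + y^2)
 f(y) = sqrt(C1 + y^2)


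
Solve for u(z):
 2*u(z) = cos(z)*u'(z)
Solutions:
 u(z) = C1*(sin(z) + 1)/(sin(z) - 1)


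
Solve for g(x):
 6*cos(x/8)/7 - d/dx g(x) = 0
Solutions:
 g(x) = C1 + 48*sin(x/8)/7


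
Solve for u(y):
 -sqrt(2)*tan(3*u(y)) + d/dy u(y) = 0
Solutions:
 u(y) = -asin(C1*exp(3*sqrt(2)*y))/3 + pi/3
 u(y) = asin(C1*exp(3*sqrt(2)*y))/3


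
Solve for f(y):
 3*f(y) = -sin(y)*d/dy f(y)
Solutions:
 f(y) = C1*(cos(y) + 1)^(3/2)/(cos(y) - 1)^(3/2)


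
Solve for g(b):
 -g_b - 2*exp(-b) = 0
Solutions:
 g(b) = C1 + 2*exp(-b)


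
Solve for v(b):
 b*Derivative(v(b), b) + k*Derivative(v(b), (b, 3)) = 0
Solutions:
 v(b) = C1 + Integral(C2*airyai(b*(-1/k)^(1/3)) + C3*airybi(b*(-1/k)^(1/3)), b)


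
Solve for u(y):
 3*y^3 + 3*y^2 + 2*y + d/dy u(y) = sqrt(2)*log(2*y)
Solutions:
 u(y) = C1 - 3*y^4/4 - y^3 - y^2 + sqrt(2)*y*log(y) - sqrt(2)*y + sqrt(2)*y*log(2)


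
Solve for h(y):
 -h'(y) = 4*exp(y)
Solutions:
 h(y) = C1 - 4*exp(y)


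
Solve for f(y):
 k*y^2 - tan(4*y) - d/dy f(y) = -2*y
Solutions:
 f(y) = C1 + k*y^3/3 + y^2 + log(cos(4*y))/4


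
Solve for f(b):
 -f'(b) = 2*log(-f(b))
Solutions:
 -li(-f(b)) = C1 - 2*b


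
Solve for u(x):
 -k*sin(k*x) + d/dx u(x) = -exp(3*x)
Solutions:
 u(x) = C1 - exp(3*x)/3 - cos(k*x)


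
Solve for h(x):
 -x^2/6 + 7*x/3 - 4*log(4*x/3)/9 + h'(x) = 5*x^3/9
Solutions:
 h(x) = C1 + 5*x^4/36 + x^3/18 - 7*x^2/6 + 4*x*log(x)/9 - 4*x*log(3)/9 - 4*x/9 + 8*x*log(2)/9


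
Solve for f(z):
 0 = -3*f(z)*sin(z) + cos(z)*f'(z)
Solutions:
 f(z) = C1/cos(z)^3


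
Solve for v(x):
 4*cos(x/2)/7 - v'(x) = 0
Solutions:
 v(x) = C1 + 8*sin(x/2)/7


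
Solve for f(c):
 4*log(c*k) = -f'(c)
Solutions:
 f(c) = C1 - 4*c*log(c*k) + 4*c


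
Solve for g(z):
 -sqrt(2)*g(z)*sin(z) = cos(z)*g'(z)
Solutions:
 g(z) = C1*cos(z)^(sqrt(2))


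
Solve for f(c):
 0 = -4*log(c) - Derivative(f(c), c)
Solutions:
 f(c) = C1 - 4*c*log(c) + 4*c


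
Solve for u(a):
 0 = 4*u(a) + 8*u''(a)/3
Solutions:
 u(a) = C1*sin(sqrt(6)*a/2) + C2*cos(sqrt(6)*a/2)


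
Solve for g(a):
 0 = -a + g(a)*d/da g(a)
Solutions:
 g(a) = -sqrt(C1 + a^2)
 g(a) = sqrt(C1 + a^2)


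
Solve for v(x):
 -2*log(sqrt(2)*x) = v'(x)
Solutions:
 v(x) = C1 - 2*x*log(x) - x*log(2) + 2*x


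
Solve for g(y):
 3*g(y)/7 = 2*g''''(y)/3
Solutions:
 g(y) = C1*exp(-14^(3/4)*sqrt(3)*y/14) + C2*exp(14^(3/4)*sqrt(3)*y/14) + C3*sin(14^(3/4)*sqrt(3)*y/14) + C4*cos(14^(3/4)*sqrt(3)*y/14)


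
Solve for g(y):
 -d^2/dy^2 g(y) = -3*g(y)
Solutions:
 g(y) = C1*exp(-sqrt(3)*y) + C2*exp(sqrt(3)*y)


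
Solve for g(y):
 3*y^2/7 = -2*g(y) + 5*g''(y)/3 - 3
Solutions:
 g(y) = C1*exp(-sqrt(30)*y/5) + C2*exp(sqrt(30)*y/5) - 3*y^2/14 - 13/7


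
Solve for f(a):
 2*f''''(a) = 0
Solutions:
 f(a) = C1 + C2*a + C3*a^2 + C4*a^3


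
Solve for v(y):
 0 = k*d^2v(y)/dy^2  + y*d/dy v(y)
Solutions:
 v(y) = C1 + C2*sqrt(k)*erf(sqrt(2)*y*sqrt(1/k)/2)


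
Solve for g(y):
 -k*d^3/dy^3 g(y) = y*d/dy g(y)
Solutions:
 g(y) = C1 + Integral(C2*airyai(y*(-1/k)^(1/3)) + C3*airybi(y*(-1/k)^(1/3)), y)


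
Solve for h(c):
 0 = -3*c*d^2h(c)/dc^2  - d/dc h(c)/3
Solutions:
 h(c) = C1 + C2*c^(8/9)


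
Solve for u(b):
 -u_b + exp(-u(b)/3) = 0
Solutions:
 u(b) = 3*log(C1 + b/3)


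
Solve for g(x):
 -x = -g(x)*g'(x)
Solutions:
 g(x) = -sqrt(C1 + x^2)
 g(x) = sqrt(C1 + x^2)


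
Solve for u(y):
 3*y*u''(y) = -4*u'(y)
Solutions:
 u(y) = C1 + C2/y^(1/3)


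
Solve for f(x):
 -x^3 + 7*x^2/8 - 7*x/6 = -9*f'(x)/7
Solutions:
 f(x) = C1 + 7*x^4/36 - 49*x^3/216 + 49*x^2/108


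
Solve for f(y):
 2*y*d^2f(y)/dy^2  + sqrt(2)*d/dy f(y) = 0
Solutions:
 f(y) = C1 + C2*y^(1 - sqrt(2)/2)


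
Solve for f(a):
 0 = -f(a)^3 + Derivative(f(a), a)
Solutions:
 f(a) = -sqrt(2)*sqrt(-1/(C1 + a))/2
 f(a) = sqrt(2)*sqrt(-1/(C1 + a))/2


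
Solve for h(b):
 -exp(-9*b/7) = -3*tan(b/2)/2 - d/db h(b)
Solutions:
 h(b) = C1 - 3*log(tan(b/2)^2 + 1)/2 - 7*exp(-9*b/7)/9


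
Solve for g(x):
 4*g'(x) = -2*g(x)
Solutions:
 g(x) = C1*exp(-x/2)


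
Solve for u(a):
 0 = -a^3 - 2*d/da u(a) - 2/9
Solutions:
 u(a) = C1 - a^4/8 - a/9


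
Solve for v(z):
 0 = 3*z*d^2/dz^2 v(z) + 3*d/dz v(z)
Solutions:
 v(z) = C1 + C2*log(z)


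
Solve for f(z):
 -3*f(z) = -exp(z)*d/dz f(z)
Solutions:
 f(z) = C1*exp(-3*exp(-z))


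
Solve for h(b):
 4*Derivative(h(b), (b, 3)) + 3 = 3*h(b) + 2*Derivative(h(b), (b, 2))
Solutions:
 h(b) = C1*exp(b*(-(9*sqrt(83) + 82)^(1/3) - 1/(9*sqrt(83) + 82)^(1/3) + 2)/12)*sin(sqrt(3)*b*(-(9*sqrt(83) + 82)^(1/3) + (9*sqrt(83) + 82)^(-1/3))/12) + C2*exp(b*(-(9*sqrt(83) + 82)^(1/3) - 1/(9*sqrt(83) + 82)^(1/3) + 2)/12)*cos(sqrt(3)*b*(-(9*sqrt(83) + 82)^(1/3) + (9*sqrt(83) + 82)^(-1/3))/12) + C3*exp(b*((9*sqrt(83) + 82)^(-1/3) + 1 + (9*sqrt(83) + 82)^(1/3))/6) + 1


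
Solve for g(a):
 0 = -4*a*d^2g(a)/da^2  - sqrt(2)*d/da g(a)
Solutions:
 g(a) = C1 + C2*a^(1 - sqrt(2)/4)


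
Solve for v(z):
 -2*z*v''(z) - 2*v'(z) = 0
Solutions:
 v(z) = C1 + C2*log(z)


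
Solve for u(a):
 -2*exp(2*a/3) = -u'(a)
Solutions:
 u(a) = C1 + 3*exp(2*a/3)


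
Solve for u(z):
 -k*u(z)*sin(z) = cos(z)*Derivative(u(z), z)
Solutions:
 u(z) = C1*exp(k*log(cos(z)))


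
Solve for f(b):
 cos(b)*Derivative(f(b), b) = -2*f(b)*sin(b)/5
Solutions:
 f(b) = C1*cos(b)^(2/5)


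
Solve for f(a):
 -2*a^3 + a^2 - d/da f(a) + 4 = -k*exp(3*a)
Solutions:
 f(a) = C1 - a^4/2 + a^3/3 + 4*a + k*exp(3*a)/3


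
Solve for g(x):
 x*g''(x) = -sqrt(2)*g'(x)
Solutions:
 g(x) = C1 + C2*x^(1 - sqrt(2))


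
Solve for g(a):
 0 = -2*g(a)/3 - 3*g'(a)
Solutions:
 g(a) = C1*exp(-2*a/9)


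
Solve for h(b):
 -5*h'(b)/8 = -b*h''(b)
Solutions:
 h(b) = C1 + C2*b^(13/8)


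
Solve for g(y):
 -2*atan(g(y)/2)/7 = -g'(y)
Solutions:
 Integral(1/atan(_y/2), (_y, g(y))) = C1 + 2*y/7


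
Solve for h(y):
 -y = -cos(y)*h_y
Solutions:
 h(y) = C1 + Integral(y/cos(y), y)


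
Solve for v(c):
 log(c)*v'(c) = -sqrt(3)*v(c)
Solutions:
 v(c) = C1*exp(-sqrt(3)*li(c))


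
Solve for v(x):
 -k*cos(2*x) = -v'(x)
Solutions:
 v(x) = C1 + k*sin(2*x)/2


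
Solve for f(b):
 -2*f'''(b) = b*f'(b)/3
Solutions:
 f(b) = C1 + Integral(C2*airyai(-6^(2/3)*b/6) + C3*airybi(-6^(2/3)*b/6), b)


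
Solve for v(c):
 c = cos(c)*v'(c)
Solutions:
 v(c) = C1 + Integral(c/cos(c), c)


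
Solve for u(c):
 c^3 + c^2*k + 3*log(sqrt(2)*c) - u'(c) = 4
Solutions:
 u(c) = C1 + c^4/4 + c^3*k/3 + 3*c*log(c) - 7*c + 3*c*log(2)/2


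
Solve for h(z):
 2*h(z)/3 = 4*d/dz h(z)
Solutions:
 h(z) = C1*exp(z/6)


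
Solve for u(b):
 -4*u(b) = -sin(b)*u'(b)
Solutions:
 u(b) = C1*(cos(b)^2 - 2*cos(b) + 1)/(cos(b)^2 + 2*cos(b) + 1)


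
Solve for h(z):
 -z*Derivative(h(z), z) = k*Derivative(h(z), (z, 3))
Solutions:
 h(z) = C1 + Integral(C2*airyai(z*(-1/k)^(1/3)) + C3*airybi(z*(-1/k)^(1/3)), z)


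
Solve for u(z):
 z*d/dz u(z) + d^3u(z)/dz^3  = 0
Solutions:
 u(z) = C1 + Integral(C2*airyai(-z) + C3*airybi(-z), z)


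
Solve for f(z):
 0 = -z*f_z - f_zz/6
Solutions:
 f(z) = C1 + C2*erf(sqrt(3)*z)


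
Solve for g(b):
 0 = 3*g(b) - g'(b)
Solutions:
 g(b) = C1*exp(3*b)


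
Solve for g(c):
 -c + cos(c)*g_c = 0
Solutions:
 g(c) = C1 + Integral(c/cos(c), c)


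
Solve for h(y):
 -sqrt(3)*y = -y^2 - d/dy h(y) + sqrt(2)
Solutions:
 h(y) = C1 - y^3/3 + sqrt(3)*y^2/2 + sqrt(2)*y


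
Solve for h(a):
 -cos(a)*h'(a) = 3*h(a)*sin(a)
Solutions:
 h(a) = C1*cos(a)^3


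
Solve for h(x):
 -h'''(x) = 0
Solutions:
 h(x) = C1 + C2*x + C3*x^2


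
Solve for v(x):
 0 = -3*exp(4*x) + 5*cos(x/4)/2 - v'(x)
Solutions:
 v(x) = C1 - 3*exp(4*x)/4 + 10*sin(x/4)


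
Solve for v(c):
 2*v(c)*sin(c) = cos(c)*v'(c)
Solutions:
 v(c) = C1/cos(c)^2


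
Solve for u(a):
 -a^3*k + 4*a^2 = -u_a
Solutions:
 u(a) = C1 + a^4*k/4 - 4*a^3/3


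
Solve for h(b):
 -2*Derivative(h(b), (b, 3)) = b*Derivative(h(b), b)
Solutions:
 h(b) = C1 + Integral(C2*airyai(-2^(2/3)*b/2) + C3*airybi(-2^(2/3)*b/2), b)


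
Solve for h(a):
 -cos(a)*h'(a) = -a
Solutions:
 h(a) = C1 + Integral(a/cos(a), a)


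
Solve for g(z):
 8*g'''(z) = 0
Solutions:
 g(z) = C1 + C2*z + C3*z^2


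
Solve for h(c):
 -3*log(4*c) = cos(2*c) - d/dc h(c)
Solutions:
 h(c) = C1 + 3*c*log(c) - 3*c + 6*c*log(2) + sin(2*c)/2


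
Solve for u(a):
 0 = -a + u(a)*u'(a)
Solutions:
 u(a) = -sqrt(C1 + a^2)
 u(a) = sqrt(C1 + a^2)


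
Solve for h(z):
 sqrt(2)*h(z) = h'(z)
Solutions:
 h(z) = C1*exp(sqrt(2)*z)


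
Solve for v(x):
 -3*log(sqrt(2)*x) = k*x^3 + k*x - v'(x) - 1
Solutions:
 v(x) = C1 + k*x^4/4 + k*x^2/2 + 3*x*log(x) - 4*x + 3*x*log(2)/2


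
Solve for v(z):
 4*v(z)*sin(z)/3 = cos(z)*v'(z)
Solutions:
 v(z) = C1/cos(z)^(4/3)


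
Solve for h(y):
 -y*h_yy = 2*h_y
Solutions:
 h(y) = C1 + C2/y


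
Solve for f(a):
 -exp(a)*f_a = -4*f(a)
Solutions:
 f(a) = C1*exp(-4*exp(-a))


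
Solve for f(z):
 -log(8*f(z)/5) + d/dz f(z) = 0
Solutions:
 -Integral(1/(log(_y) - log(5) + 3*log(2)), (_y, f(z))) = C1 - z


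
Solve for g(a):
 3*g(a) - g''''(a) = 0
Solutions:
 g(a) = C1*exp(-3^(1/4)*a) + C2*exp(3^(1/4)*a) + C3*sin(3^(1/4)*a) + C4*cos(3^(1/4)*a)


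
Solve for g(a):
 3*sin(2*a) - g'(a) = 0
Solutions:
 g(a) = C1 - 3*cos(2*a)/2


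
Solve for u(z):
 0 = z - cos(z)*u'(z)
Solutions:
 u(z) = C1 + Integral(z/cos(z), z)


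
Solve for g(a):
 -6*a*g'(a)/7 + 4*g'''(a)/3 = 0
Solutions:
 g(a) = C1 + Integral(C2*airyai(42^(2/3)*a/14) + C3*airybi(42^(2/3)*a/14), a)


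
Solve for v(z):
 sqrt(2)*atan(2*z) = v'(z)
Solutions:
 v(z) = C1 + sqrt(2)*(z*atan(2*z) - log(4*z^2 + 1)/4)


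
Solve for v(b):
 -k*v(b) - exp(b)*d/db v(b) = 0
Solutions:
 v(b) = C1*exp(k*exp(-b))


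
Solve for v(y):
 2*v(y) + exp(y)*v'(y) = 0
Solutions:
 v(y) = C1*exp(2*exp(-y))


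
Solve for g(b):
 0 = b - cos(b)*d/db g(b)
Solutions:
 g(b) = C1 + Integral(b/cos(b), b)


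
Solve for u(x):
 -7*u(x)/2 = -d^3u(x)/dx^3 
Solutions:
 u(x) = C3*exp(2^(2/3)*7^(1/3)*x/2) + (C1*sin(2^(2/3)*sqrt(3)*7^(1/3)*x/4) + C2*cos(2^(2/3)*sqrt(3)*7^(1/3)*x/4))*exp(-2^(2/3)*7^(1/3)*x/4)


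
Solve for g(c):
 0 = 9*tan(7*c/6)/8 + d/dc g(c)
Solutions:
 g(c) = C1 + 27*log(cos(7*c/6))/28


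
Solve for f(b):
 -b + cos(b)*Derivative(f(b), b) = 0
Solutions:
 f(b) = C1 + Integral(b/cos(b), b)


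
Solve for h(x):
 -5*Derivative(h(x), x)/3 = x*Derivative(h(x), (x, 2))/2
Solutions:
 h(x) = C1 + C2/x^(7/3)


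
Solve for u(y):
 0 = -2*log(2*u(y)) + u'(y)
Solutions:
 -Integral(1/(log(_y) + log(2)), (_y, u(y)))/2 = C1 - y


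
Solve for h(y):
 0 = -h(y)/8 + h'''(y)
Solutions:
 h(y) = C3*exp(y/2) + (C1*sin(sqrt(3)*y/4) + C2*cos(sqrt(3)*y/4))*exp(-y/4)


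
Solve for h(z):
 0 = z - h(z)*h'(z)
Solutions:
 h(z) = -sqrt(C1 + z^2)
 h(z) = sqrt(C1 + z^2)


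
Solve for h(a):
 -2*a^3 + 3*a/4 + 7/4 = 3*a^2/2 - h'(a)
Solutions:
 h(a) = C1 + a^4/2 + a^3/2 - 3*a^2/8 - 7*a/4


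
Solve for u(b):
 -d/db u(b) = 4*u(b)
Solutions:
 u(b) = C1*exp(-4*b)


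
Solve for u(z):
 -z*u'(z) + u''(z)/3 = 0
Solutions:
 u(z) = C1 + C2*erfi(sqrt(6)*z/2)


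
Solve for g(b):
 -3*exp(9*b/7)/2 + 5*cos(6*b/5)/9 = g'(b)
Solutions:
 g(b) = C1 - 7*exp(9*b/7)/6 + 25*sin(6*b/5)/54


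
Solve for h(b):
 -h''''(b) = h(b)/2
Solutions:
 h(b) = (C1*sin(2^(1/4)*b/2) + C2*cos(2^(1/4)*b/2))*exp(-2^(1/4)*b/2) + (C3*sin(2^(1/4)*b/2) + C4*cos(2^(1/4)*b/2))*exp(2^(1/4)*b/2)


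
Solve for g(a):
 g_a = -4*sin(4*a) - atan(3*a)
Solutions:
 g(a) = C1 - a*atan(3*a) + log(9*a^2 + 1)/6 + cos(4*a)


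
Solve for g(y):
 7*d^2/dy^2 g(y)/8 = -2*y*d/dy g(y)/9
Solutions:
 g(y) = C1 + C2*erf(2*sqrt(14)*y/21)


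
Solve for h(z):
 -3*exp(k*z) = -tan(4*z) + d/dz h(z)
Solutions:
 h(z) = C1 - 3*Piecewise((exp(k*z)/k, Ne(k, 0)), (z, True)) - log(cos(4*z))/4


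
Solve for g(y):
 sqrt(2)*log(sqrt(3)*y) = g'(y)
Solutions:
 g(y) = C1 + sqrt(2)*y*log(y) - sqrt(2)*y + sqrt(2)*y*log(3)/2


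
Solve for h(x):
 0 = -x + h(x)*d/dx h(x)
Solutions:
 h(x) = -sqrt(C1 + x^2)
 h(x) = sqrt(C1 + x^2)


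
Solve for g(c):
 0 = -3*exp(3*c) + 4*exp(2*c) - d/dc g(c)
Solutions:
 g(c) = C1 - exp(3*c) + 2*exp(2*c)


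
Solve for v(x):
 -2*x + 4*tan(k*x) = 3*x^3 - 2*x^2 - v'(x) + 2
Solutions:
 v(x) = C1 + 3*x^4/4 - 2*x^3/3 + x^2 + 2*x - 4*Piecewise((-log(cos(k*x))/k, Ne(k, 0)), (0, True))


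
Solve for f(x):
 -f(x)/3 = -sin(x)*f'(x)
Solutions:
 f(x) = C1*(cos(x) - 1)^(1/6)/(cos(x) + 1)^(1/6)


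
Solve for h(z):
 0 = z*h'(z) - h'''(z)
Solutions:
 h(z) = C1 + Integral(C2*airyai(z) + C3*airybi(z), z)


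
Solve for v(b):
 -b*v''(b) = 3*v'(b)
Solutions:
 v(b) = C1 + C2/b^2


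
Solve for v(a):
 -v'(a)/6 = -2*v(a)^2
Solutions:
 v(a) = -1/(C1 + 12*a)


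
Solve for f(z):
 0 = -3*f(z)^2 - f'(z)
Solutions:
 f(z) = 1/(C1 + 3*z)


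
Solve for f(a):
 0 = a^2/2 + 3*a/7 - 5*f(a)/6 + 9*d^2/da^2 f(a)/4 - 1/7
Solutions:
 f(a) = C1*exp(-sqrt(30)*a/9) + C2*exp(sqrt(30)*a/9) + 3*a^2/5 + 18*a/35 + 537/175


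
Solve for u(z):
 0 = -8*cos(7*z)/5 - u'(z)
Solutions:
 u(z) = C1 - 8*sin(7*z)/35


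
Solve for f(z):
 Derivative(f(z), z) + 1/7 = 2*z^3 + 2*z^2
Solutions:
 f(z) = C1 + z^4/2 + 2*z^3/3 - z/7


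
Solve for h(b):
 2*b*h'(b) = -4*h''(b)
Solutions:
 h(b) = C1 + C2*erf(b/2)


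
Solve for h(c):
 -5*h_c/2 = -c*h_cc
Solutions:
 h(c) = C1 + C2*c^(7/2)


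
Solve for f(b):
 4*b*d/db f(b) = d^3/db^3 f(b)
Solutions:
 f(b) = C1 + Integral(C2*airyai(2^(2/3)*b) + C3*airybi(2^(2/3)*b), b)


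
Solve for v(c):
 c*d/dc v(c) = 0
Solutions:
 v(c) = C1


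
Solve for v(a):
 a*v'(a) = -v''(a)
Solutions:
 v(a) = C1 + C2*erf(sqrt(2)*a/2)


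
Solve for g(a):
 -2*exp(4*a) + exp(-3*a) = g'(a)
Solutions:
 g(a) = C1 - exp(4*a)/2 - exp(-3*a)/3


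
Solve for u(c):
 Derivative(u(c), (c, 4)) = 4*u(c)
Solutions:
 u(c) = C1*exp(-sqrt(2)*c) + C2*exp(sqrt(2)*c) + C3*sin(sqrt(2)*c) + C4*cos(sqrt(2)*c)


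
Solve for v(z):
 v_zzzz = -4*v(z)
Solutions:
 v(z) = (C1*sin(z) + C2*cos(z))*exp(-z) + (C3*sin(z) + C4*cos(z))*exp(z)


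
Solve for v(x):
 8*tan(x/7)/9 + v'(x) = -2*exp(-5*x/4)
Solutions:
 v(x) = C1 - 28*log(tan(x/7)^2 + 1)/9 + 8*exp(-5*x/4)/5


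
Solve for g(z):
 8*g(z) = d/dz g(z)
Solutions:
 g(z) = C1*exp(8*z)


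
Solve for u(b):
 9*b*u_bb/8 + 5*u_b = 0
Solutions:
 u(b) = C1 + C2/b^(31/9)


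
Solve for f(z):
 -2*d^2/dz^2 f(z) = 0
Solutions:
 f(z) = C1 + C2*z


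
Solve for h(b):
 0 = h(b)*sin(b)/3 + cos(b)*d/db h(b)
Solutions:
 h(b) = C1*cos(b)^(1/3)


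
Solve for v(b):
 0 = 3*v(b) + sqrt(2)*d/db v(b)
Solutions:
 v(b) = C1*exp(-3*sqrt(2)*b/2)


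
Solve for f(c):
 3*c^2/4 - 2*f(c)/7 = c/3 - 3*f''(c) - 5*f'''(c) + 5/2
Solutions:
 f(c) = C1*exp(-c*(7*7^(1/3)/(5*sqrt(11) + 18)^(1/3) + 7^(2/3)*(5*sqrt(11) + 18)^(1/3) + 14)/70)*sin(sqrt(3)*7^(1/3)*c*(-7^(1/3)*(5*sqrt(11) + 18)^(1/3) + 7/(5*sqrt(11) + 18)^(1/3))/70) + C2*exp(-c*(7*7^(1/3)/(5*sqrt(11) + 18)^(1/3) + 7^(2/3)*(5*sqrt(11) + 18)^(1/3) + 14)/70)*cos(sqrt(3)*7^(1/3)*c*(-7^(1/3)*(5*sqrt(11) + 18)^(1/3) + 7/(5*sqrt(11) + 18)^(1/3))/70) + C3*exp(c*(-7 + 7*7^(1/3)/(5*sqrt(11) + 18)^(1/3) + 7^(2/3)*(5*sqrt(11) + 18)^(1/3))/35) + 21*c^2/8 - 7*c/6 + 371/8


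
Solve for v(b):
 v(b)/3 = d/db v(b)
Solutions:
 v(b) = C1*exp(b/3)


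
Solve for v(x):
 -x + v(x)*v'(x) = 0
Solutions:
 v(x) = -sqrt(C1 + x^2)
 v(x) = sqrt(C1 + x^2)


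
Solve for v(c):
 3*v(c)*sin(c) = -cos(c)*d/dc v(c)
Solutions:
 v(c) = C1*cos(c)^3


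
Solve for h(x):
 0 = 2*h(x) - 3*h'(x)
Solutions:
 h(x) = C1*exp(2*x/3)


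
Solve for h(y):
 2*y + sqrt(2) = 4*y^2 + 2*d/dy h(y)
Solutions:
 h(y) = C1 - 2*y^3/3 + y^2/2 + sqrt(2)*y/2


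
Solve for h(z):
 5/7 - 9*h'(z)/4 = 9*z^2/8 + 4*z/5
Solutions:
 h(z) = C1 - z^3/6 - 8*z^2/45 + 20*z/63


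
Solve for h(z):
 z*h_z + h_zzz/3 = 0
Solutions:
 h(z) = C1 + Integral(C2*airyai(-3^(1/3)*z) + C3*airybi(-3^(1/3)*z), z)


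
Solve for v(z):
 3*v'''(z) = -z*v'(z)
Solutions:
 v(z) = C1 + Integral(C2*airyai(-3^(2/3)*z/3) + C3*airybi(-3^(2/3)*z/3), z)


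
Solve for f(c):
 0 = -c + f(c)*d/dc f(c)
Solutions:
 f(c) = -sqrt(C1 + c^2)
 f(c) = sqrt(C1 + c^2)


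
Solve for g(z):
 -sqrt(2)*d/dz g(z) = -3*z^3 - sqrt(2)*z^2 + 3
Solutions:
 g(z) = C1 + 3*sqrt(2)*z^4/8 + z^3/3 - 3*sqrt(2)*z/2


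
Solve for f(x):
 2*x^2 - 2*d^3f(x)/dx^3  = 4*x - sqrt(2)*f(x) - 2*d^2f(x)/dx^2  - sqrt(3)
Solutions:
 f(x) = C1*exp(x*(-2^(1/3)*(4 + 27*sqrt(2) + sqrt(-16 + (4 + 27*sqrt(2))^2))^(1/3) - 2*2^(2/3)/(4 + 27*sqrt(2) + sqrt(-16 + (4 + 27*sqrt(2))^2))^(1/3) + 4)/12)*sin(2^(1/3)*sqrt(3)*x*(-(4 + 27*sqrt(2) + sqrt(-16 + (4 + 27*sqrt(2))^2))^(1/3) + 2*2^(1/3)/(4 + 27*sqrt(2) + sqrt(-16 + (4 + 27*sqrt(2))^2))^(1/3))/12) + C2*exp(x*(-2^(1/3)*(4 + 27*sqrt(2) + sqrt(-16 + (4 + 27*sqrt(2))^2))^(1/3) - 2*2^(2/3)/(4 + 27*sqrt(2) + sqrt(-16 + (4 + 27*sqrt(2))^2))^(1/3) + 4)/12)*cos(2^(1/3)*sqrt(3)*x*(-(4 + 27*sqrt(2) + sqrt(-16 + (4 + 27*sqrt(2))^2))^(1/3) + 2*2^(1/3)/(4 + 27*sqrt(2) + sqrt(-16 + (4 + 27*sqrt(2))^2))^(1/3))/12) + C3*exp(x*(2*2^(2/3)/(4 + 27*sqrt(2) + sqrt(-16 + (4 + 27*sqrt(2))^2))^(1/3) + 2 + 2^(1/3)*(4 + 27*sqrt(2) + sqrt(-16 + (4 + 27*sqrt(2))^2))^(1/3))/6) - sqrt(2)*x^2 + 2*sqrt(2)*x - sqrt(6)/2 + 4


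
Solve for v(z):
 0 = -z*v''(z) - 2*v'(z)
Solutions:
 v(z) = C1 + C2/z


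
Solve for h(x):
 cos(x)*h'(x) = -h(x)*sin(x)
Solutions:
 h(x) = C1*cos(x)


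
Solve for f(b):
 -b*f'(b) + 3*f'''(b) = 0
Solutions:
 f(b) = C1 + Integral(C2*airyai(3^(2/3)*b/3) + C3*airybi(3^(2/3)*b/3), b)


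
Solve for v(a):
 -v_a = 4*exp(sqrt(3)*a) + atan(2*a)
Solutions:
 v(a) = C1 - a*atan(2*a) - 4*sqrt(3)*exp(sqrt(3)*a)/3 + log(4*a^2 + 1)/4


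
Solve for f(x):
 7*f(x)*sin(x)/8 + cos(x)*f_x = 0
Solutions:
 f(x) = C1*cos(x)^(7/8)


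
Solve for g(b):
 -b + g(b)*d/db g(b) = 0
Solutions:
 g(b) = -sqrt(C1 + b^2)
 g(b) = sqrt(C1 + b^2)


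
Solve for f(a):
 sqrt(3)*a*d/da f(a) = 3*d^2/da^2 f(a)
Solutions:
 f(a) = C1 + C2*erfi(sqrt(2)*3^(3/4)*a/6)


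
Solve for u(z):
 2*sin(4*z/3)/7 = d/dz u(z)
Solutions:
 u(z) = C1 - 3*cos(4*z/3)/14


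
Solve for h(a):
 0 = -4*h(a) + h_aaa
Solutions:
 h(a) = C3*exp(2^(2/3)*a) + (C1*sin(2^(2/3)*sqrt(3)*a/2) + C2*cos(2^(2/3)*sqrt(3)*a/2))*exp(-2^(2/3)*a/2)


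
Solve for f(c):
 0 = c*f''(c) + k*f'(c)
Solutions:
 f(c) = C1 + c^(1 - re(k))*(C2*sin(log(c)*Abs(im(k))) + C3*cos(log(c)*im(k)))


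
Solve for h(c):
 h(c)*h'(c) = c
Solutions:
 h(c) = -sqrt(C1 + c^2)
 h(c) = sqrt(C1 + c^2)


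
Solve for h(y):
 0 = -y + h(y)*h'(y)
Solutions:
 h(y) = -sqrt(C1 + y^2)
 h(y) = sqrt(C1 + y^2)


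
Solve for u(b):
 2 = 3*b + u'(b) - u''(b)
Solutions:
 u(b) = C1 + C2*exp(b) - 3*b^2/2 - b


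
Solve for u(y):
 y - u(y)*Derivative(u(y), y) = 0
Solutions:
 u(y) = -sqrt(C1 + y^2)
 u(y) = sqrt(C1 + y^2)


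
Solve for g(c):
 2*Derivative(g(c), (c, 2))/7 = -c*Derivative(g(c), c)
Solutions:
 g(c) = C1 + C2*erf(sqrt(7)*c/2)


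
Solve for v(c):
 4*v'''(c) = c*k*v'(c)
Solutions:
 v(c) = C1 + Integral(C2*airyai(2^(1/3)*c*k^(1/3)/2) + C3*airybi(2^(1/3)*c*k^(1/3)/2), c)


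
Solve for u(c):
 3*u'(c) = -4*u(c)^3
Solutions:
 u(c) = -sqrt(6)*sqrt(-1/(C1 - 4*c))/2
 u(c) = sqrt(6)*sqrt(-1/(C1 - 4*c))/2


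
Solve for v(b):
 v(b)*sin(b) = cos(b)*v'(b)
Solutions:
 v(b) = C1/cos(b)


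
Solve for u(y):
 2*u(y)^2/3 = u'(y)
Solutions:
 u(y) = -3/(C1 + 2*y)


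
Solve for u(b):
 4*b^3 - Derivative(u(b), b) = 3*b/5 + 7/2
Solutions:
 u(b) = C1 + b^4 - 3*b^2/10 - 7*b/2


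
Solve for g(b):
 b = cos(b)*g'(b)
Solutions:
 g(b) = C1 + Integral(b/cos(b), b)


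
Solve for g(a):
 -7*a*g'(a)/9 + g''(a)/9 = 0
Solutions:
 g(a) = C1 + C2*erfi(sqrt(14)*a/2)


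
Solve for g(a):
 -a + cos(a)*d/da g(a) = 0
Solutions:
 g(a) = C1 + Integral(a/cos(a), a)


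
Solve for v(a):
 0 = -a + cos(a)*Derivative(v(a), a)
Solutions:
 v(a) = C1 + Integral(a/cos(a), a)


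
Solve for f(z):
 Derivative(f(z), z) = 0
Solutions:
 f(z) = C1


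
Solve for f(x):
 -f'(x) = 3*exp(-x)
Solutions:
 f(x) = C1 + 3*exp(-x)


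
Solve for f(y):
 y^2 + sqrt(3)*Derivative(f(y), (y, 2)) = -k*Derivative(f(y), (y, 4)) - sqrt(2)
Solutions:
 f(y) = C1 + C2*y + C3*exp(-3^(1/4)*y*sqrt(-1/k)) + C4*exp(3^(1/4)*y*sqrt(-1/k)) - sqrt(3)*y^4/36 + y^2*(2*k - sqrt(6))/6


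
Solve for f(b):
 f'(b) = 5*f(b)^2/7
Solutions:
 f(b) = -7/(C1 + 5*b)


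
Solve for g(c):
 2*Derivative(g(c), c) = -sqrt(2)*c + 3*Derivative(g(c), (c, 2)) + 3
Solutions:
 g(c) = C1 + C2*exp(2*c/3) - sqrt(2)*c^2/4 - 3*sqrt(2)*c/4 + 3*c/2


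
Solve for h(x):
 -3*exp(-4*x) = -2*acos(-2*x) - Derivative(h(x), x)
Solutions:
 h(x) = C1 - 2*x*acos(-2*x) - sqrt(1 - 4*x^2) - 3*exp(-4*x)/4


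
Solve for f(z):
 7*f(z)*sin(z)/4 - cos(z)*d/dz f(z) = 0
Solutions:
 f(z) = C1/cos(z)^(7/4)


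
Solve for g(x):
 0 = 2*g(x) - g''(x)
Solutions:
 g(x) = C1*exp(-sqrt(2)*x) + C2*exp(sqrt(2)*x)


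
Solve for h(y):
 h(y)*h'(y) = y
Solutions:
 h(y) = -sqrt(C1 + y^2)
 h(y) = sqrt(C1 + y^2)


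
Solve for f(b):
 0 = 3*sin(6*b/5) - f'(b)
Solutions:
 f(b) = C1 - 5*cos(6*b/5)/2


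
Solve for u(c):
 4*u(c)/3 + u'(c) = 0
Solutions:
 u(c) = C1*exp(-4*c/3)


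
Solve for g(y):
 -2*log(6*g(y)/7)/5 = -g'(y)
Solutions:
 -5*Integral(1/(log(_y) - log(7) + log(6)), (_y, g(y)))/2 = C1 - y


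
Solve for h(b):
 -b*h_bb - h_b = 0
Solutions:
 h(b) = C1 + C2*log(b)


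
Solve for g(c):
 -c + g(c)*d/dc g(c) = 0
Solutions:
 g(c) = -sqrt(C1 + c^2)
 g(c) = sqrt(C1 + c^2)


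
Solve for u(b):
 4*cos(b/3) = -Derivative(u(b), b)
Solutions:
 u(b) = C1 - 12*sin(b/3)


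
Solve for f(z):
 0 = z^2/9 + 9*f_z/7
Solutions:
 f(z) = C1 - 7*z^3/243


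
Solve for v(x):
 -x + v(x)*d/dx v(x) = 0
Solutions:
 v(x) = -sqrt(C1 + x^2)
 v(x) = sqrt(C1 + x^2)


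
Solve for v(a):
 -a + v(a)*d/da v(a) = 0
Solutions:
 v(a) = -sqrt(C1 + a^2)
 v(a) = sqrt(C1 + a^2)


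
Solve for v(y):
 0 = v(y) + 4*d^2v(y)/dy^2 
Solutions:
 v(y) = C1*sin(y/2) + C2*cos(y/2)


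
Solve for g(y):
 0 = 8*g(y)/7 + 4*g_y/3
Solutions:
 g(y) = C1*exp(-6*y/7)


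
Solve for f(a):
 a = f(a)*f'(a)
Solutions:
 f(a) = -sqrt(C1 + a^2)
 f(a) = sqrt(C1 + a^2)


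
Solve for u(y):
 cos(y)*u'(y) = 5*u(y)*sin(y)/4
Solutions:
 u(y) = C1/cos(y)^(5/4)


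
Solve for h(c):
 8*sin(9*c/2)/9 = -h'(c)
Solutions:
 h(c) = C1 + 16*cos(9*c/2)/81


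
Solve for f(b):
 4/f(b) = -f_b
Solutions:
 f(b) = -sqrt(C1 - 8*b)
 f(b) = sqrt(C1 - 8*b)


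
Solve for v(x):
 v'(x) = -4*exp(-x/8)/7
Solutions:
 v(x) = C1 + 32*exp(-x/8)/7


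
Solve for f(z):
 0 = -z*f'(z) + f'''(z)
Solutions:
 f(z) = C1 + Integral(C2*airyai(z) + C3*airybi(z), z)


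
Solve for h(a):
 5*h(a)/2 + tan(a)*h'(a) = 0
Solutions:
 h(a) = C1/sin(a)^(5/2)


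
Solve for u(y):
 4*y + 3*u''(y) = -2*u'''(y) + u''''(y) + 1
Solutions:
 u(y) = C1 + C2*y + C3*exp(-y) + C4*exp(3*y) - 2*y^3/9 + 11*y^2/18


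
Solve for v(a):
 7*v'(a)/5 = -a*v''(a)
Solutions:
 v(a) = C1 + C2/a^(2/5)


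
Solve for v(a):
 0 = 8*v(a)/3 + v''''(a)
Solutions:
 v(a) = (C1*sin(2^(1/4)*3^(3/4)*a/3) + C2*cos(2^(1/4)*3^(3/4)*a/3))*exp(-2^(1/4)*3^(3/4)*a/3) + (C3*sin(2^(1/4)*3^(3/4)*a/3) + C4*cos(2^(1/4)*3^(3/4)*a/3))*exp(2^(1/4)*3^(3/4)*a/3)


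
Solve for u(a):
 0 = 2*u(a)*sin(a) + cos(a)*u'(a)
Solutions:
 u(a) = C1*cos(a)^2


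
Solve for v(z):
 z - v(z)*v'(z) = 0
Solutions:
 v(z) = -sqrt(C1 + z^2)
 v(z) = sqrt(C1 + z^2)


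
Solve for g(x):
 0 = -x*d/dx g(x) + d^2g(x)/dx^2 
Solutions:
 g(x) = C1 + C2*erfi(sqrt(2)*x/2)


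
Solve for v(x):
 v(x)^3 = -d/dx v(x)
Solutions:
 v(x) = -sqrt(2)*sqrt(-1/(C1 - x))/2
 v(x) = sqrt(2)*sqrt(-1/(C1 - x))/2


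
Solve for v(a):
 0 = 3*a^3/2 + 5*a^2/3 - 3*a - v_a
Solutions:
 v(a) = C1 + 3*a^4/8 + 5*a^3/9 - 3*a^2/2


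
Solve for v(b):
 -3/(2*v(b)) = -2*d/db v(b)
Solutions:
 v(b) = -sqrt(C1 + 6*b)/2
 v(b) = sqrt(C1 + 6*b)/2


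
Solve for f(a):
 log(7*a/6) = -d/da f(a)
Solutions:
 f(a) = C1 - a*log(a) + a*log(6/7) + a


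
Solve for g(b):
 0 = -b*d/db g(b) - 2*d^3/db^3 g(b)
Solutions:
 g(b) = C1 + Integral(C2*airyai(-2^(2/3)*b/2) + C3*airybi(-2^(2/3)*b/2), b)


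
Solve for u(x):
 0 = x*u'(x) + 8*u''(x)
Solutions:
 u(x) = C1 + C2*erf(x/4)


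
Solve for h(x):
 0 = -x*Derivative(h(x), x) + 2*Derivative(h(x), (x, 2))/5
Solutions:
 h(x) = C1 + C2*erfi(sqrt(5)*x/2)


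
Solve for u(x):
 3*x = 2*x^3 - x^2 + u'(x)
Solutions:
 u(x) = C1 - x^4/2 + x^3/3 + 3*x^2/2


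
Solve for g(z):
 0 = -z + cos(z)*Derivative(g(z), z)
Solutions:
 g(z) = C1 + Integral(z/cos(z), z)


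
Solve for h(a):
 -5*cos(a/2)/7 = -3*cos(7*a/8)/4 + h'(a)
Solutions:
 h(a) = C1 - 10*sin(a/2)/7 + 6*sin(7*a/8)/7


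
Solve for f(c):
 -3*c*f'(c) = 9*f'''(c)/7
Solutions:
 f(c) = C1 + Integral(C2*airyai(-3^(2/3)*7^(1/3)*c/3) + C3*airybi(-3^(2/3)*7^(1/3)*c/3), c)


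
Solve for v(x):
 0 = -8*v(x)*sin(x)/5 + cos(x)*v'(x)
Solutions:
 v(x) = C1/cos(x)^(8/5)


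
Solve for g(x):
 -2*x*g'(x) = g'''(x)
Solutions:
 g(x) = C1 + Integral(C2*airyai(-2^(1/3)*x) + C3*airybi(-2^(1/3)*x), x)


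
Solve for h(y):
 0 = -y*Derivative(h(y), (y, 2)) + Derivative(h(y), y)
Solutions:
 h(y) = C1 + C2*y^2


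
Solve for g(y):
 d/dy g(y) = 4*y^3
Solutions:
 g(y) = C1 + y^4


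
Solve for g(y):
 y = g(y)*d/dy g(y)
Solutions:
 g(y) = -sqrt(C1 + y^2)
 g(y) = sqrt(C1 + y^2)


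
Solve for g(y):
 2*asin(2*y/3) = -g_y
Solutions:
 g(y) = C1 - 2*y*asin(2*y/3) - sqrt(9 - 4*y^2)


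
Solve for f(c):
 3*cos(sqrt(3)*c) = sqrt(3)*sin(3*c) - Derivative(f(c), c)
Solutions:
 f(c) = C1 - sqrt(3)*sin(sqrt(3)*c) - sqrt(3)*cos(3*c)/3


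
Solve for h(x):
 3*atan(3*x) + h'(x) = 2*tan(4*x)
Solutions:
 h(x) = C1 - 3*x*atan(3*x) + log(9*x^2 + 1)/2 - log(cos(4*x))/2


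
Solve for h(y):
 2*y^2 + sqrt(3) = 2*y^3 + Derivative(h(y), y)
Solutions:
 h(y) = C1 - y^4/2 + 2*y^3/3 + sqrt(3)*y


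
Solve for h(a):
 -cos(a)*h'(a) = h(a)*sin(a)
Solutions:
 h(a) = C1*cos(a)


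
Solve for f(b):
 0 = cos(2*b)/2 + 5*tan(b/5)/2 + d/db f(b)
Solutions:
 f(b) = C1 + 25*log(cos(b/5))/2 - sin(2*b)/4


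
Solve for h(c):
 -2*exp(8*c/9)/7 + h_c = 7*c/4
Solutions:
 h(c) = C1 + 7*c^2/8 + 9*exp(8*c/9)/28


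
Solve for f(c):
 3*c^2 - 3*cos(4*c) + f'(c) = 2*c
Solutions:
 f(c) = C1 - c^3 + c^2 + 3*sin(4*c)/4


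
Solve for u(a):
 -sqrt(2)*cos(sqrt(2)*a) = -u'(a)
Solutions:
 u(a) = C1 + sin(sqrt(2)*a)


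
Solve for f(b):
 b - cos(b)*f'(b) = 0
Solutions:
 f(b) = C1 + Integral(b/cos(b), b)


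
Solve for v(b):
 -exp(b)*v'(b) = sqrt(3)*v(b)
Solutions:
 v(b) = C1*exp(sqrt(3)*exp(-b))


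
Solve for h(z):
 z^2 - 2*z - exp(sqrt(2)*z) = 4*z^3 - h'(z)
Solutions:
 h(z) = C1 + z^4 - z^3/3 + z^2 + sqrt(2)*exp(sqrt(2)*z)/2


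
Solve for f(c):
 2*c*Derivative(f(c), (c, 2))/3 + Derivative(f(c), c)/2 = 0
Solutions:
 f(c) = C1 + C2*c^(1/4)


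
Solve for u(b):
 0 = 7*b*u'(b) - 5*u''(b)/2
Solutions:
 u(b) = C1 + C2*erfi(sqrt(35)*b/5)


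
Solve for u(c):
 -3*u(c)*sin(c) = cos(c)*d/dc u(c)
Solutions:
 u(c) = C1*cos(c)^3
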